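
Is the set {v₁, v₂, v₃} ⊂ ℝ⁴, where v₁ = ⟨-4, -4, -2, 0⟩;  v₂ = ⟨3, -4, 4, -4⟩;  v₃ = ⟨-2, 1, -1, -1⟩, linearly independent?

linearly independent

Row-reduce the matrix whose columns are v₁, v₂, v₃.
The reduction yields 3 nonzero rows, so the rank is 3.
Since rank = 3 (the number of vectors), the set is linearly independent.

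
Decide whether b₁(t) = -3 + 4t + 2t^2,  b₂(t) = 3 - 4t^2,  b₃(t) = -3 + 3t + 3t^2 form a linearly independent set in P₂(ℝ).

Take coordinates with respect to the standard basis {1, t, t^2}.
Form the 3×3 matrix with these as columns; its determinant is -6.
A nonzero determinant means the columns are linearly independent.

linearly independent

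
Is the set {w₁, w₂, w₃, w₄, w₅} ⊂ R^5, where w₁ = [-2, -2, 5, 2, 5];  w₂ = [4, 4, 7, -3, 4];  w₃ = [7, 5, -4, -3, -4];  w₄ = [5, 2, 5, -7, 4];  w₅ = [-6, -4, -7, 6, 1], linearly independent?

Place the vectors as rows of a 5×5 matrix and reduce to echelon form.
The reduction yields 5 nonzero rows, so the rank is 5.
Since rank = 5 (the number of vectors), the set is linearly independent.

linearly independent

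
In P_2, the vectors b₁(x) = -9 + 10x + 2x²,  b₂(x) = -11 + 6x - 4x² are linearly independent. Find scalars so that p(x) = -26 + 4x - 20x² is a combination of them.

Take coordinate vectors relative to {1, x, x²}.
Solve the system with b₁, b₂ as columns and p as the right-hand side.
The system has the unique solution (a₁, a₂) = (-2, 4).

p = -2b₁ + 4b₂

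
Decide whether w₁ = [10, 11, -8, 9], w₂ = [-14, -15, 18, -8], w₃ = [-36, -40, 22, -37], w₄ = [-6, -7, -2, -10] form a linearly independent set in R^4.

linearly dependent

Row-reduce the matrix whose columns are w₁, w₂, w₃, w₄.
The reduction yields 2 nonzero rows, so the rank is 2.
Since rank 2 < 4, the set is linearly dependent.
Indeed 5w₁ + w₂ + w₃ = 0.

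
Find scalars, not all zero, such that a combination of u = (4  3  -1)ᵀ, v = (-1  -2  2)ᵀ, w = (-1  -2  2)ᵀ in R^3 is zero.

v - w = 0

Write the vectors as columns of a matrix and find a nonzero vector in its null space.
The free variable yields coefficients (0, 1, -1) (any nonzero multiple also works).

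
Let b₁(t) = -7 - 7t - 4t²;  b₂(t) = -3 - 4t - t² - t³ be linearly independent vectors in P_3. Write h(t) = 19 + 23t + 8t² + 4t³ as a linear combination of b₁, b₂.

h = -b₁ - 4b₂

Work in coordinates with respect to the standard basis {1, t, …, t³}.
Solve the system with b₁, b₂ as columns and h as the right-hand side.
Row-reducing the augmented matrix gives the unique coefficients (a₁, a₂) = (-1, -4).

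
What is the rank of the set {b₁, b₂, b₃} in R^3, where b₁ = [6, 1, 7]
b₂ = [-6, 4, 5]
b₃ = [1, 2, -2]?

Form the matrix with b₁, b₂, b₃ as columns and reduce.
There are 3 pivot columns, so rank = 3.

3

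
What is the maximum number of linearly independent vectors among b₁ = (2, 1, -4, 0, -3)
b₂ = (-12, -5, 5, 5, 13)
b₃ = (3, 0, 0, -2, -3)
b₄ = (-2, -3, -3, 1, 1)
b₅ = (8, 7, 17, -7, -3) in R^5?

3

Apply Gaussian elimination to the matrix whose rows are b₁, b₂, b₃, b₄, b₅.
The echelon form has 3 nonzero rows, so the rank is 3.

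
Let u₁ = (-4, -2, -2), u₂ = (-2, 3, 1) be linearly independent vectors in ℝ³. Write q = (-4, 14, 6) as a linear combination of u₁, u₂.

q = -u₁ + 4u₂

Write q = c₁u₁ + c₂u₂ and equate components.
Row-reducing the augmented matrix gives the unique coefficients (c₁, c₂) = (-1, 4).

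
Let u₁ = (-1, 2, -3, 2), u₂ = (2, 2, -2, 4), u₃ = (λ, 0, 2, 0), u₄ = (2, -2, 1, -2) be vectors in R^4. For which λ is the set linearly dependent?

λ = -1

Dependence holds iff the 4×4 matrix [u₁ u₂ u₃ u₄] is singular.
Expanding, det = 8*λ + 8.
Solving 8*λ + 8 = 0 yields λ = -1.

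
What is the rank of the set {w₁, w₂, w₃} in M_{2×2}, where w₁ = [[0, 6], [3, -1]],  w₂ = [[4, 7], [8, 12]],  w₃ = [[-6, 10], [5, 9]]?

Represent each element by its coordinate vector in ℝ⁴.
Put the 4×3 matrix [w₁|w₂|w₃] into echelon form.
Exactly 3 pivots survive; hence the rank is 3.

rank 3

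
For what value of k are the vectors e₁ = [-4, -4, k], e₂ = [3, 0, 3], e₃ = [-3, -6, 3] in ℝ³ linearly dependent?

Place the vectors as rows of a 3×3 matrix; dependence ⇔ determinant zero.
The determinant works out to -18*k.
This vanishes exactly when k = 0.

k = 0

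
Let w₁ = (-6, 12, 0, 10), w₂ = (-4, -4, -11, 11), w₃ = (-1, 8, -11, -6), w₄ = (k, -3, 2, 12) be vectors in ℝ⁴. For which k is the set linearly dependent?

The vectors are dependent exactly when the determinant of the matrix with rows w₁, w₂, w₃, w₄ vanishes.
Expanding, det = -3564*k - 11088.
Solving -3564*k - 11088 = 0 yields k = -28/9.

k = -28/9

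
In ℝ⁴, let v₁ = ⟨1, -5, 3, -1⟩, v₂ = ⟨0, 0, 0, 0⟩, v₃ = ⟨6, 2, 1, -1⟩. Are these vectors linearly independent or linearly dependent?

linearly dependent

One of the vectors is the zero vector, so the set is linearly dependent.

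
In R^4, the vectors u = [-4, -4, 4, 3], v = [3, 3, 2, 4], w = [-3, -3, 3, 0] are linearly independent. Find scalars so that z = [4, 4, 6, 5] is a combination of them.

Set up the augmented matrix [u | v | w | z] and row-reduce.
The system has the unique solution (c₁, c₂, c₃) = (-1, 2, 2).

z = -u + 2v + 2w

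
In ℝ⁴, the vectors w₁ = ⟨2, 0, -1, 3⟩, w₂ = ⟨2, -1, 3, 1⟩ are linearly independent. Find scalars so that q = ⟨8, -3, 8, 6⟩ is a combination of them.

Write q = a₁w₁ + a₂w₂ and equate components.
Row-reducing the augmented matrix gives the unique coefficients (a₁, a₂) = (1, 3).

q = w₁ + 3w₂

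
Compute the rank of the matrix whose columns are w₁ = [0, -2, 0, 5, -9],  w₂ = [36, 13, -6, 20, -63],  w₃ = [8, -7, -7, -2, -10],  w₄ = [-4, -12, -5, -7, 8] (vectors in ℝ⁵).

Put the 5×4 matrix [w₁|w₂|w₃|w₄] into echelon form.
There are 3 pivot columns, so rank = 3.

rank 3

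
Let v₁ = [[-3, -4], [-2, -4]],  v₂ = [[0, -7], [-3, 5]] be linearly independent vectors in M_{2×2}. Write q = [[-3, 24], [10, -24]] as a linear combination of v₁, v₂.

q = v₁ - 4v₂

Identify each element with its coordinate vector in ℝ⁴ via {E₁₁, E₁₂, E₂₁, E₂₂}.
Set up the augmented matrix [v₁ | v₂ | q] and row-reduce.
Back-substitution yields (a₁, a₂) = (1, -4).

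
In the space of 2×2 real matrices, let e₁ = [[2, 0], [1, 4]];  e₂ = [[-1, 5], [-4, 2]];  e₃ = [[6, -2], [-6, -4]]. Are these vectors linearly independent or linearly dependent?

linearly independent

Write each element as a coordinate vector in ℝ⁴ using {E₁₁, E₁₂, E₂₁, E₂₂}.
Place the vectors as rows of a 3×4 matrix and reduce to echelon form.
The reduction yields 3 nonzero rows, so the rank is 3.
Since rank = 3 (the number of vectors), the set is linearly independent.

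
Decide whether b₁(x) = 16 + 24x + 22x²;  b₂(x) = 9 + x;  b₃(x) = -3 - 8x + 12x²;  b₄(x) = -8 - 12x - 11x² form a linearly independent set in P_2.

Write each element as a coordinate vector in ℝ³ using {1, x, x²}.
There are 4 vectors in a 3-dimensional space, so they cannot be linearly independent.

linearly dependent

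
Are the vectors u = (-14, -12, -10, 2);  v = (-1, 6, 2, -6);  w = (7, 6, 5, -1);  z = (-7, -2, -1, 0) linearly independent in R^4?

One vector is a scalar multiple of another, so the set is dependent.

linearly dependent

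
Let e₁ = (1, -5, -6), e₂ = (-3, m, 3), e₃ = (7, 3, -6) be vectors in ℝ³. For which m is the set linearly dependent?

The vectors are dependent exactly when the determinant of the matrix with rows e₁, e₂, e₃ vanishes.
Expanding, det = 36*m + 30.
Solving 36*m + 30 = 0 yields m = -5/6.

m = -5/6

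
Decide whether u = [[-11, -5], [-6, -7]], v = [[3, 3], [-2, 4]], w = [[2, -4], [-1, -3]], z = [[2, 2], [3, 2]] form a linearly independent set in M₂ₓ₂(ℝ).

Take coordinates with respect to the standard basis {E₁₁, E₁₂, E₂₁, E₂₂}.
The matrix [u|v|w|z] has determinant 0.
A zero determinant means the columns are linearly dependent.

linearly dependent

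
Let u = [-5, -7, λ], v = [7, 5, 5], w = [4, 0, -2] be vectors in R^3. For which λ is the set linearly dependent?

Dependence holds iff the 3×3 matrix [u v w] is singular.
Expanding, det = -20*λ - 188.
Solving -20*λ - 188 = 0 yields λ = -47/5.

λ = -47/5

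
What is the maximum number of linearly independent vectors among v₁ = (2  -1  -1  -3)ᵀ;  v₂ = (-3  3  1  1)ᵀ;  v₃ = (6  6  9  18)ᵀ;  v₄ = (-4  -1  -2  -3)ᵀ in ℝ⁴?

Form the matrix with v₁, v₂, v₃, v₄ as columns and reduce.
There are 3 pivot columns, so rank = 3.

3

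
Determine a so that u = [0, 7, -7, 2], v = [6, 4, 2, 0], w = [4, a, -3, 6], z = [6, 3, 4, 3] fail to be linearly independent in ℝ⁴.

a = 25/3

Dependence holds iff the 4×4 matrix [u v w z] is singular.
The determinant works out to 1250 - 150*a.
Solving 1250 - 150*a = 0 yields a = 25/3.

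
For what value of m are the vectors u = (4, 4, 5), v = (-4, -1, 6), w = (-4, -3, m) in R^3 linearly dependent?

Place the vectors as rows of a 3×3 matrix; dependence ⇔ determinant zero.
Cofactor expansion gives det = 12*m + 16.
Solving 12*m + 16 = 0 yields m = -4/3.

m = -4/3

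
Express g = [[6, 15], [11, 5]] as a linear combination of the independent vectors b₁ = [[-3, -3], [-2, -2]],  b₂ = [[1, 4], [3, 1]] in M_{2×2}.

g = -b₁ + 3b₂

Take coordinate vectors relative to {E₁₁, E₁₂, E₂₁, E₂₂}.
Since b₁, b₂ are independent, the coefficients expressing g are uniquely determined by a linear system.
Back-substitution yields (a₁, a₂) = (-1, 3).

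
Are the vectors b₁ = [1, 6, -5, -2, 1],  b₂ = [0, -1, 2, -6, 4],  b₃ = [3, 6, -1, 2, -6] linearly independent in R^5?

Place the vectors as rows of a 3×5 matrix and reduce to echelon form.
The reduction yields 3 nonzero rows, so the rank is 3.
Since rank = 3 (the number of vectors), the set is linearly independent.

linearly independent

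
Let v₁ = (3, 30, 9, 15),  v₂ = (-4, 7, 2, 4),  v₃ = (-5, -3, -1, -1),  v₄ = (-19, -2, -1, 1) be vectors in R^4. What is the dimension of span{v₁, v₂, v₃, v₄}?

dim = 2

Form the matrix with v₁, v₂, v₃, v₄ as columns and reduce.
Reduction leaves 2 leading entries, giving rank 2.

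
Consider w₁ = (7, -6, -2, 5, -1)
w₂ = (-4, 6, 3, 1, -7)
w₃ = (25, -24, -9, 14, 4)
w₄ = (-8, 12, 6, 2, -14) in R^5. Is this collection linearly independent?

One vector is a scalar multiple of another, so the set is dependent.

linearly dependent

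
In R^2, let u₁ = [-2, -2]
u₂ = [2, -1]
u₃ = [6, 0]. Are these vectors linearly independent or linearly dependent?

linearly dependent

There are 3 vectors in a 2-dimensional space, so they cannot be linearly independent.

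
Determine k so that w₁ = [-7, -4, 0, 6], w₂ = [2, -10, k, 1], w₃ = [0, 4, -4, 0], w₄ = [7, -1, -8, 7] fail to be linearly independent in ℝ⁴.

Dependence holds iff the 4×4 matrix [w₁ w₂ w₃ w₄] is singular.
Cofactor expansion gives det = 364*k - 3068.
Solving 364*k - 3068 = 0 yields k = 59/7.

k = 59/7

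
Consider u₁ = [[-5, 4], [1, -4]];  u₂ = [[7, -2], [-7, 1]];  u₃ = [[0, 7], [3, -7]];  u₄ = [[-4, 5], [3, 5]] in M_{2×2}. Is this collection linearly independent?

Write each element as a coordinate vector in ℝ⁴ using {E₁₁, E₁₂, E₂₁, E₂₂}.
Row-reduce the matrix whose columns are u₁, u₂, u₃, u₄.
The reduction yields 4 nonzero rows, so the rank is 4.
Since rank = 4 (the number of vectors), the set is linearly independent.

linearly independent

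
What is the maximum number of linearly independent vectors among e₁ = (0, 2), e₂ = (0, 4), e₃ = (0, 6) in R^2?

Put the 2×3 matrix [e₁|e₂|e₃] into echelon form.
There is 1 pivot column, so rank = 1.
(With 3 elements in a 2-dimensional space the rank is at most 2.)

1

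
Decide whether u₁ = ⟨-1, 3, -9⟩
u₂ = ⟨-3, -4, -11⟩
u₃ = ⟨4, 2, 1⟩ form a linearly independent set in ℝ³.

The matrix [u₁|u₂|u₃] has determinant -231.
A nonzero determinant means the columns are linearly independent.

linearly independent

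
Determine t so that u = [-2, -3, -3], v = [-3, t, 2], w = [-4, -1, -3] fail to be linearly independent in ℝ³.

t = 19/3

Place the vectors as rows of a 3×3 matrix; dependence ⇔ determinant zero.
Cofactor expansion gives det = 38 - 6*t.
This vanishes exactly when t = 19/3.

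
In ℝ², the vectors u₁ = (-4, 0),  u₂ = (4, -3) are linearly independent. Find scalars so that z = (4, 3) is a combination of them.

z = -2u₁ - u₂

Solve the system with u₁, u₂ as columns and z as the right-hand side.
The system has the unique solution (c₁, c₂) = (-2, -1).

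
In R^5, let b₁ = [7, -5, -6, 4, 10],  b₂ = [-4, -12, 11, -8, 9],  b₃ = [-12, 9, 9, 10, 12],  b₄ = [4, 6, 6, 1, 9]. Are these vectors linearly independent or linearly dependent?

Place the vectors as rows of a 4×5 matrix and reduce to echelon form.
The reduction yields 4 nonzero rows, so the rank is 4.
Since rank = 4 (the number of vectors), the set is linearly independent.

linearly independent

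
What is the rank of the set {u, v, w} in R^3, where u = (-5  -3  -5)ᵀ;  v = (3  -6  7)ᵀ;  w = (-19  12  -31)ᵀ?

Form the matrix with u, v, w as columns and reduce.
There are 2 pivot columns, so rank = 2.

rank 2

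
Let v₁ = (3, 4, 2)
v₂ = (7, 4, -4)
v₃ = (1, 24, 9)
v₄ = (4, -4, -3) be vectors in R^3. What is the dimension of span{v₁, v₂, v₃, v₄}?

dim = 3

Form the matrix with v₁, v₂, v₃, v₄ as columns and reduce.
Exactly 3 pivots survive; hence the rank is 3.
(With 4 elements in a 3-dimensional space the rank is at most 3.)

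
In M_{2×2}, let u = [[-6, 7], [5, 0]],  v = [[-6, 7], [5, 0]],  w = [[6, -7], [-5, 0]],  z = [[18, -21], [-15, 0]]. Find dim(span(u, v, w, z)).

Represent each element by its coordinate vector in ℝ⁴.
Form the matrix with u, v, w, z as columns and reduce.
Reduction leaves 1 leading entry, giving rank 1.

1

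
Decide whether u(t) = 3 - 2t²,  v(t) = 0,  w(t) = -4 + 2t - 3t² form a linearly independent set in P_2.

Take coordinates with respect to the standard basis {1, t, t²}.
One of the vectors is the zero vector, so the set is linearly dependent.

linearly dependent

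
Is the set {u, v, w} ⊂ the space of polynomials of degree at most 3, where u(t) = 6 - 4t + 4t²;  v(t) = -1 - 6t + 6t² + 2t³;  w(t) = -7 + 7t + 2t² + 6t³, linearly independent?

linearly independent

Write each element as a coordinate vector in ℝ⁴ using {1, t, …, t³}.
Place the vectors as rows of a 3×4 matrix and reduce to echelon form.
The reduction yields 3 nonzero rows, so the rank is 3.
Since rank = 3 (the number of vectors), the set is linearly independent.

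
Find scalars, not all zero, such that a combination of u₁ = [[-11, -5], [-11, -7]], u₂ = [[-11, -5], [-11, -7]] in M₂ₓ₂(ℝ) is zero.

u₁ - u₂ = 0

Write each element as a vector in ℝ⁴ using {E₁₁, E₁₂, E₂₁, E₂₂}.
Set up α₁u₁ + α₂u₂ = 0 and solve the homogeneous system.
A generator of the null space is (1, -1).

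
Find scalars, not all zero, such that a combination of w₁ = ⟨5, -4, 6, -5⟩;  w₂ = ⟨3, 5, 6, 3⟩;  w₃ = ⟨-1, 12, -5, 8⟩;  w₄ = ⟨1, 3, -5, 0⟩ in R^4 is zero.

Write the vectors as columns of a matrix and find a nonzero vector in its null space.
A generator of the null space is (1, -1, 1, -1).

w₁ - w₂ + w₃ - w₄ = 0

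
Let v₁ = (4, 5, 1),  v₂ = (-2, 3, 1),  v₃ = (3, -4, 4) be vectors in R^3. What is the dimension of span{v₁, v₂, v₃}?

Apply Gaussian elimination to the matrix whose rows are v₁, v₂, v₃.
Reduction leaves 3 leading entries, giving rank 3.

3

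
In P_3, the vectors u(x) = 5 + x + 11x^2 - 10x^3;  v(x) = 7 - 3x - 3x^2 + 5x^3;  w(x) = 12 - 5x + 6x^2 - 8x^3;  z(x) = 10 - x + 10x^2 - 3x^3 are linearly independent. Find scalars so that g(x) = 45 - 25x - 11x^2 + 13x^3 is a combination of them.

g = -3u + 2v + 3w + z

Identify each element with its coordinate vector in ℝ⁴ via {1, x, …, x^3}.
Write g = c₁u + … + c₄z and equate components.
Row-reducing the augmented matrix gives the unique coefficients (c₁, …, c₄) = (-3, 2, 3, 1).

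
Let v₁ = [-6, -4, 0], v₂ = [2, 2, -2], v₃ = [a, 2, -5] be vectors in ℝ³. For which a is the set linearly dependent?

a = 1/2

Place the vectors as rows of a 3×3 matrix; dependence ⇔ determinant zero.
Cofactor expansion gives det = 8*a - 4.
This vanishes exactly when a = 1/2.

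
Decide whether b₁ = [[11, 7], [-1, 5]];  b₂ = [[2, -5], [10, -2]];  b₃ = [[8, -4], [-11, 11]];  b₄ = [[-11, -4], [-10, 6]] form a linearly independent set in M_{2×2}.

linearly independent

Take coordinates with respect to the standard basis {E₁₁, E₁₂, E₂₁, E₂₂}.
Row-reduce the matrix whose columns are b₁, b₂, b₃, b₄.
The reduction yields 4 nonzero rows, so the rank is 4.
Since rank = 4 (the number of vectors), the set is linearly independent.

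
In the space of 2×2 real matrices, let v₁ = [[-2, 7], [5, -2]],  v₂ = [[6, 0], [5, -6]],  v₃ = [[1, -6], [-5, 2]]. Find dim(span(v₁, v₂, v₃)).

Represent each element by its coordinate vector in ℝ⁴.
Apply Gaussian elimination to the matrix whose rows are v₁, v₂, v₃.
The echelon form has 3 nonzero rows, so the rank is 3.

dim = 3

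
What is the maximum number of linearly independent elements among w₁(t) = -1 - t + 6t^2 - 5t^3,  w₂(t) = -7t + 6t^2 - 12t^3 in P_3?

Use coordinates relative to {1, t, …, t^3}.
Row-reduce the 2×4 matrix with these as rows.
There are 2 pivot columns, so rank = 2.

2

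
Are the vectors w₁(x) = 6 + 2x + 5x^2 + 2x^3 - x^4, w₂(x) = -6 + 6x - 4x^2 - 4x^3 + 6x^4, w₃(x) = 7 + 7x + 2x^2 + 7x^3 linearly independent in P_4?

linearly independent

Take coordinates with respect to the standard basis {1, x, …, x^4}.
Place the vectors as rows of a 3×5 matrix and reduce to echelon form.
The reduction yields 3 nonzero rows, so the rank is 3.
Since rank = 3 (the number of vectors), the set is linearly independent.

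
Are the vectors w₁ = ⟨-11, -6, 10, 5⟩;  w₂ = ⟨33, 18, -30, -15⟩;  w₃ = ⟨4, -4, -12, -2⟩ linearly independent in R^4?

Place the vectors as rows of a 3×4 matrix and reduce to echelon form.
The reduction yields 2 nonzero rows, so the rank is 2.
Since rank 2 < 3, the set is linearly dependent.
Indeed 3w₁ + w₂ = 0.

linearly dependent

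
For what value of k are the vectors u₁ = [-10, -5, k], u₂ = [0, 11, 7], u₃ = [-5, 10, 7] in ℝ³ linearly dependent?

The set is linearly dependent precisely when det[u₁; u₂; u₃] = 0.
Expanding, det = 55*k + 105.
Setting this to zero gives k = -21/11.

k = -21/11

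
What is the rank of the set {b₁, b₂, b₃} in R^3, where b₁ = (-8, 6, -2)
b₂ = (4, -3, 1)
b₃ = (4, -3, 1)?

Form the matrix with b₁, b₂, b₃ as columns and reduce.
Reduction leaves 1 leading entry, giving rank 1.

rank 1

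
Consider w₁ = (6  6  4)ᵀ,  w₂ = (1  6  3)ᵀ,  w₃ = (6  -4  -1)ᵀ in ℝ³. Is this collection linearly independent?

linearly independent

Place the vectors as rows of a 3×3 matrix and reduce to echelon form.
The reduction yields 3 nonzero rows, so the rank is 3.
Since rank = 3 (the number of vectors), the set is linearly independent.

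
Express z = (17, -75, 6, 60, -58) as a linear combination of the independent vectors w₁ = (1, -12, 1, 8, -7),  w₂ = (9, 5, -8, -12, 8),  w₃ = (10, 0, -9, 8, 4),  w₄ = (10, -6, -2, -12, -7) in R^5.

z = 4w₁ - 3w₂ + 2w₃ + 2w₄

Since w₁, w₂, w₃, w₄ are independent, the coefficients expressing z are uniquely determined by a linear system.
Back-substitution yields (a₁, …, a₄) = (4, -3, 2, 2).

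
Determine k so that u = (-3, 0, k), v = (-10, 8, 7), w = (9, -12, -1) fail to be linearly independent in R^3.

The set is linearly dependent precisely when det[u; v; w] = 0.
Cofactor expansion gives det = 48*k - 228.
This vanishes exactly when k = 19/4.

k = 19/4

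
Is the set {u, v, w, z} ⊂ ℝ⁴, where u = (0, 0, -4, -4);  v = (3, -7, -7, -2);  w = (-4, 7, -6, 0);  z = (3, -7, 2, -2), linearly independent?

Form the 4×4 matrix with these as columns; its determinant is -252.
A nonzero determinant means the columns are linearly independent.

linearly independent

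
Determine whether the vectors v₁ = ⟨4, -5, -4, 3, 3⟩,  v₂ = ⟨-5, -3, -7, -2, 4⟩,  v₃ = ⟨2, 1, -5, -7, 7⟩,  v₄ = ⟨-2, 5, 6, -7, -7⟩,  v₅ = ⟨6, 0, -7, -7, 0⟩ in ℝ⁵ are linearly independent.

linearly independent

The matrix [v₁|v₂|v₃|v₄|v₅] has determinant 17334.
A nonzero determinant means the columns are linearly independent.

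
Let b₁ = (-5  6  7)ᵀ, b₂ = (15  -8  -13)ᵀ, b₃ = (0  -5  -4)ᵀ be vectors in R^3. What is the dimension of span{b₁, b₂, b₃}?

Put the 3×3 matrix [b₁|b₂|b₃] into echelon form.
There are 2 pivot columns, so rank = 2.

dim = 2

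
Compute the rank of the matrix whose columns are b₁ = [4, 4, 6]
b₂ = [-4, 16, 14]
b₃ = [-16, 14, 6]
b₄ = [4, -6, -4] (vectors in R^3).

2

Apply Gaussian elimination to the matrix whose rows are b₁, b₂, b₃, b₄.
Exactly 2 pivots survive; hence the rank is 2.
(With 4 elements in a 3-dimensional space the rank is at most 3.)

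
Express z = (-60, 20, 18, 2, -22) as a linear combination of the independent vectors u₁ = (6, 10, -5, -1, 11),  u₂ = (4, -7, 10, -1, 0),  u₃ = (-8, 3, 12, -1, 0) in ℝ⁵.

z = -2u₁ - 4u₂ + 4u₃

Set up the augmented matrix [u₁ | u₂ | u₃ | z] and row-reduce.
Back-substitution yields (a₁, a₂, a₃) = (-2, -4, 4).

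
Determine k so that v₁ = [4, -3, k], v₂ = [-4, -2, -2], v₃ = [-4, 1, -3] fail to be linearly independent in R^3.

k = 11/3

Dependence holds iff the 3×3 matrix [v₁ v₂ v₃] is singular.
Cofactor expansion gives det = 44 - 12*k.
Setting this to zero gives k = 11/3.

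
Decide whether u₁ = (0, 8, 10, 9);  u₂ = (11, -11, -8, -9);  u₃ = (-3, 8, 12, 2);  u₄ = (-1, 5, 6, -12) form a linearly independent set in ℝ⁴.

linearly independent

Row-reduce the matrix whose columns are u₁, u₂, u₃, u₄.
The reduction yields 4 nonzero rows, so the rank is 4.
Since rank = 4 (the number of vectors), the set is linearly independent.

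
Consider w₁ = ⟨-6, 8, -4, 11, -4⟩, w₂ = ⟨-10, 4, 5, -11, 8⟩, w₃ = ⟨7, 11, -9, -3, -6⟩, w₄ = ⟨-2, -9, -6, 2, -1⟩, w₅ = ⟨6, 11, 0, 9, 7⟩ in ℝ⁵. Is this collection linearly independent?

linearly independent

The matrix [w₁|w₂|w₃|w₄|w₅] has determinant -465118.
A nonzero determinant means the columns are linearly independent.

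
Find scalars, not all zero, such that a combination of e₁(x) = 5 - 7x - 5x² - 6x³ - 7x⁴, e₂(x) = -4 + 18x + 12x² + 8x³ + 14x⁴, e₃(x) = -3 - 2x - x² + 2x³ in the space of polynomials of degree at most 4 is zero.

2e₁ + e₂ + 2e₃ = 0

Pass to coordinate vectors relative to the basis {1, x, …, x⁴}.
Row-reduce the matrix with e₁, e₂, e₃ as columns; the null space gives the coefficients.
A generator of the null space is (2, 1, 2).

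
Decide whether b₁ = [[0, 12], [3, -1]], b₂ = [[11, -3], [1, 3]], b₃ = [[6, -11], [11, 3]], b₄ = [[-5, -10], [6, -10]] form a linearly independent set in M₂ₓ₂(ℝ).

Write each element as a coordinate vector in ℝ⁴ using {E₁₁, E₁₂, E₂₁, E₂₂}.
Place the vectors as rows of a 4×4 matrix and reduce to echelon form.
The reduction yields 4 nonzero rows, so the rank is 4.
Since rank = 4 (the number of vectors), the set is linearly independent.

linearly independent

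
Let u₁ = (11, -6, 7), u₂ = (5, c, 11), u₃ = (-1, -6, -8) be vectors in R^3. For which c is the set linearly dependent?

The set is linearly dependent precisely when det[u₁; u₂; u₃] = 0.
Cofactor expansion gives det = 342 - 81*c.
This vanishes exactly when c = 38/9.

c = 38/9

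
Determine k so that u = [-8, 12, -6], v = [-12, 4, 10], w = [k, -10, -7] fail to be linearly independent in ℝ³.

The set is linearly dependent precisely when det[u; v; w] = 0.
Cofactor expansion gives det = 144*k - 2304.
This vanishes exactly when k = 16.

k = 16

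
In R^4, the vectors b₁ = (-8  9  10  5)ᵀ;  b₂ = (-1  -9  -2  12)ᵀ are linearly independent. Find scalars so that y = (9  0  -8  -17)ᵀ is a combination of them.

y = -b₁ - b₂

Set up the augmented matrix [b₁ | b₂ | y] and row-reduce.
Row-reducing the augmented matrix gives the unique coefficients (α₁, α₂) = (-1, -1).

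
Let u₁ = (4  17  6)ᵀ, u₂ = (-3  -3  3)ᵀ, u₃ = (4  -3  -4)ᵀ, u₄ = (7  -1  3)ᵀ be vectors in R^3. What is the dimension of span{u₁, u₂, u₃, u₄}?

Put the 3×4 matrix [u₁|u₂|u₃|u₄] into echelon form.
Exactly 3 pivots survive; hence the rank is 3.
(With 4 elements in a 3-dimensional space the rank is at most 3.)

dim = 3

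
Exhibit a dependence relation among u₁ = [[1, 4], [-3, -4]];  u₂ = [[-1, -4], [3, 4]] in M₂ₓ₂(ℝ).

Take coordinates with respect to {E₁₁, E₁₂, E₂₁, E₂₂}.
Solve the homogeneous system with u₁, u₂ as columns by row-reducing the coefficient matrix.
One solution (up to scaling) is (1, 1).

u₁ + u₂ = 0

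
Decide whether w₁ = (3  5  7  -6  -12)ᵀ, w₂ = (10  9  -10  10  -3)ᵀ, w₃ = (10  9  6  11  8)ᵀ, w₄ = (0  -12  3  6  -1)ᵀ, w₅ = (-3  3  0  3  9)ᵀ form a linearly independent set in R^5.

Place the vectors as rows of a 5×5 matrix and reduce to echelon form.
The reduction yields 5 nonzero rows, so the rank is 5.
Since rank = 5 (the number of vectors), the set is linearly independent.

linearly independent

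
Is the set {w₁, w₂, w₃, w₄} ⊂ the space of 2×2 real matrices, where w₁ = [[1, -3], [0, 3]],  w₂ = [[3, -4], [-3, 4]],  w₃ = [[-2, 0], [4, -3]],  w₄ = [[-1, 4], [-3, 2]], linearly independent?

Write each element as a coordinate vector in ℝ⁴ using {E₁₁, E₁₂, E₂₁, E₂₂}.
Form the 4×4 matrix with these as columns; its determinant is -24.
A nonzero determinant means the columns are linearly independent.

linearly independent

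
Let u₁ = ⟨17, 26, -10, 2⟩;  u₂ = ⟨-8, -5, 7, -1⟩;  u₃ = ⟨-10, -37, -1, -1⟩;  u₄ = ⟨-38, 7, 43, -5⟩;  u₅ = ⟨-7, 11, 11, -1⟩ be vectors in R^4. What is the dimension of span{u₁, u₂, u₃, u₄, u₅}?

dim = 2

Apply Gaussian elimination to the matrix whose rows are u₁, u₂, u₃, u₄, u₅.
There are 2 pivot columns, so rank = 2.
(With 5 elements in a 4-dimensional space the rank is at most 4.)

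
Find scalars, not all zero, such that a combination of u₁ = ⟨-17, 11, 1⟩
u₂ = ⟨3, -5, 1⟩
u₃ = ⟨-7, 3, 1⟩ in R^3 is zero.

u₁ + u₂ - 2u₃ = 0

Set up α₁u₁ + … + α₃u₃ = 0 and solve the homogeneous system.
A generator of the null space is (1, 1, -2).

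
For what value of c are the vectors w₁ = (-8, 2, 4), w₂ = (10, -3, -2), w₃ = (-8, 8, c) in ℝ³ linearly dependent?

c = -32

Place the vectors as rows of a 3×3 matrix; dependence ⇔ determinant zero.
Expanding, det = 4*c + 128.
Setting this to zero gives c = -32.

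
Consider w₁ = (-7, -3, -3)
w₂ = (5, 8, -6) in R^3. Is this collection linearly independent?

linearly independent

Place the vectors as rows of a 2×3 matrix and reduce to echelon form.
The reduction yields 2 nonzero rows, so the rank is 2.
Since rank = 2 (the number of vectors), the set is linearly independent.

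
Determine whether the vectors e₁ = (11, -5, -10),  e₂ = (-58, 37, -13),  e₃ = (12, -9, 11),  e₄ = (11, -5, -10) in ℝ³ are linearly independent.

There are 4 vectors in a 3-dimensional space, so they cannot be linearly independent.

linearly dependent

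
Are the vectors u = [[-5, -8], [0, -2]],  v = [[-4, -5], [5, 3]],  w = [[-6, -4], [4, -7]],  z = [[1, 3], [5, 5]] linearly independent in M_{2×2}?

Write each element as a coordinate vector in ℝ⁴ using {E₁₁, E₁₂, E₂₁, E₂₂}.
Form the 4×4 matrix with these as columns; its determinant is 0.
A zero determinant means the columns are linearly dependent.

linearly dependent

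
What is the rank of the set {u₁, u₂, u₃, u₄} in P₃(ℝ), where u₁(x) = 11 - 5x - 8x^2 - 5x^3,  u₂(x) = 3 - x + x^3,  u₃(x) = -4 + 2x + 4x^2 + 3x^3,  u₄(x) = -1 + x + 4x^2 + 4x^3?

rank 2

Represent each element by its coordinate vector in ℝ⁴.
Row-reduce the 4×4 matrix with these as rows.
The echelon form has 2 nonzero rows, so the rank is 2.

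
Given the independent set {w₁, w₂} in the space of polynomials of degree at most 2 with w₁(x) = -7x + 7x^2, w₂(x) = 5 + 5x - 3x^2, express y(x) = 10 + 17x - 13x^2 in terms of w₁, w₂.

Take coordinate vectors relative to {1, x, x^2}.
Since w₁, w₂ are independent, the coefficients expressing y are uniquely determined by a linear system.
Row-reducing the augmented matrix gives the unique coefficients (c₁, c₂) = (-1, 2).

y = -w₁ + 2w₂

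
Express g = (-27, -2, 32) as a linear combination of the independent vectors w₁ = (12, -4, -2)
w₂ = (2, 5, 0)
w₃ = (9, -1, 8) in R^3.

Set up the augmented matrix [w₁ | w₂ | w₃ | g] and row-reduce.
The system has the unique solution (α₁, α₂, α₃) = (-4, -3, 3).

g = -4w₁ - 3w₂ + 3w₃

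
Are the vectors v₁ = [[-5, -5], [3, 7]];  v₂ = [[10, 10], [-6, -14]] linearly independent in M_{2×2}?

linearly dependent

Write each element as a coordinate vector in ℝ⁴ using {E₁₁, E₁₂, E₂₁, E₂₂}.
Row-reduce the matrix whose columns are v₁, v₂.
The reduction yields 1 nonzero row, so the rank is 1.
Since rank 1 < 2, the set is linearly dependent.
Indeed 2v₁ + v₂ = 0.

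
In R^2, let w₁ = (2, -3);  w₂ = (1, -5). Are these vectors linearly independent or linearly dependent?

Form the 2×2 matrix with these as columns; its determinant is -7.
A nonzero determinant means the columns are linearly independent.

linearly independent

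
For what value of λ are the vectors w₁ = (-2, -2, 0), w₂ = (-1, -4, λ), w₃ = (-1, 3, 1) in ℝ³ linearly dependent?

Place the vectors as rows of a 3×3 matrix; dependence ⇔ determinant zero.
The determinant works out to 8*λ + 6.
Solving 8*λ + 6 = 0 yields λ = -3/4.

λ = -3/4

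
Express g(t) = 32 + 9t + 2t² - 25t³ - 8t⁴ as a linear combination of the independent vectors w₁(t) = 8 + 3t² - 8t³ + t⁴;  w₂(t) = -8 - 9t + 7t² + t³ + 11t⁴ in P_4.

Work in coordinates with respect to the standard basis {1, t, …, t⁴}.
Write g = c₁w₁ + c₂w₂ and equate components.
Back-substitution yields (c₁, c₂) = (3, -1).

g = 3w₁ - w₂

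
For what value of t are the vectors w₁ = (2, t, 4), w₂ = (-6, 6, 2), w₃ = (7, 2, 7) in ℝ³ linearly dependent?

t = 5/2

The set is linearly dependent precisely when det[w₁; w₂; w₃] = 0.
Cofactor expansion gives det = 56*t - 140.
Solving 56*t - 140 = 0 yields t = 5/2.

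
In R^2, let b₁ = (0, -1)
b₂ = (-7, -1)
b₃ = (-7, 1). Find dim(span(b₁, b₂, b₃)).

dim = 2

Apply Gaussian elimination to the matrix whose rows are b₁, b₂, b₃.
Exactly 2 pivots survive; hence the rank is 2.
(With 3 elements in a 2-dimensional space the rank is at most 2.)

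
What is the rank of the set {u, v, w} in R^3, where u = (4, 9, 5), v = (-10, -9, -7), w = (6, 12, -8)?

Put the 3×3 matrix [u|v|w] into echelon form.
The echelon form has 3 nonzero rows, so the rank is 3.

3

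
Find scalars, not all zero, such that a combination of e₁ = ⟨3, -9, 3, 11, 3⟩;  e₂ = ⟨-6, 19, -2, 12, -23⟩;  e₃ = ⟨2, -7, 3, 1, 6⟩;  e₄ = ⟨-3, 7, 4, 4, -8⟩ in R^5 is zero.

e₁ - e₂ - 3e₃ + e₄ = 0

Write the vectors as columns of a matrix and find a nonzero vector in its null space.
A generator of the null space is (1, -1, -3, 1).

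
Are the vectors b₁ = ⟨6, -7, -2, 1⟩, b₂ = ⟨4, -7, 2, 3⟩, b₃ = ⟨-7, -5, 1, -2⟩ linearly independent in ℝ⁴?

linearly independent

Row-reduce the matrix whose columns are b₁, b₂, b₃.
The reduction yields 3 nonzero rows, so the rank is 3.
Since rank = 3 (the number of vectors), the set is linearly independent.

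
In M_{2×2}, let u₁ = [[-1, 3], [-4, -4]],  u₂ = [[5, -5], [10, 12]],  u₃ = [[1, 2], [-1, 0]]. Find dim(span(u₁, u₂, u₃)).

Pass to coordinate vectors with respect to the basis {E₁₁, E₁₂, E₂₁, E₂₂}.
Row-reduce the 3×4 matrix with these as rows.
The echelon form has 2 nonzero rows, so the rank is 2.

2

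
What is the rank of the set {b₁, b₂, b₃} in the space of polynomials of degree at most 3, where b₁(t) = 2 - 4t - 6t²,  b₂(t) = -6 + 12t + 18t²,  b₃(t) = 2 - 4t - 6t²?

Use coordinates relative to {1, t, …, t³}.
Put the 4×3 matrix [b₁|b₂|b₃] into echelon form.
There is 1 pivot column, so rank = 1.

1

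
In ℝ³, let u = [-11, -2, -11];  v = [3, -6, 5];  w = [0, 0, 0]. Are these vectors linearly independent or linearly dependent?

One of the vectors is the zero vector, so the set is linearly dependent.

linearly dependent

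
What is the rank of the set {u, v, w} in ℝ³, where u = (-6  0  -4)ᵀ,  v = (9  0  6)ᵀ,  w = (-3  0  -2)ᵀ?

Form the matrix with u, v, w as columns and reduce.
Exactly 1 pivot survives; hence the rank is 1.

rank 1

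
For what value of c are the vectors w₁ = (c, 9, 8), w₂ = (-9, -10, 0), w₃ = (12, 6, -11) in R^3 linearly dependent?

The vectors are dependent exactly when the determinant of the matrix with rows w₁, w₂, w₃ vanishes.
The determinant works out to 110*c - 363.
Setting this to zero gives c = 33/10.

c = 33/10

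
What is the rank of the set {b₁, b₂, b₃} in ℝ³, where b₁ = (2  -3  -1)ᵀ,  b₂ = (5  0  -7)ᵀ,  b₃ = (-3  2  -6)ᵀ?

3

Row-reduce the 3×3 matrix with these as rows.
The echelon form has 3 nonzero rows, so the rank is 3.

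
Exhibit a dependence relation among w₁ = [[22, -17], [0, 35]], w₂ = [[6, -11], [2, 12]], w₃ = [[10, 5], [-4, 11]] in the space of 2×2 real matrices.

Take coordinates with respect to {E₁₁, E₁₂, E₂₁, E₂₂}.
Write the vectors as columns of a matrix and find a nonzero vector in its null space.
The free variable yields coefficients (1, -2, -1) (any nonzero multiple also works).

w₁ - 2w₂ - w₃ = 0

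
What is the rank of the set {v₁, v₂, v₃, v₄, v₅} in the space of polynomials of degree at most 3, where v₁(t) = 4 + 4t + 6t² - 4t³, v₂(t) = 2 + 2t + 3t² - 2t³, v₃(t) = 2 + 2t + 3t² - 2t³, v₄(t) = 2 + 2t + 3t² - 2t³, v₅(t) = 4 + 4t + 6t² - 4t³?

Pass to coordinate vectors with respect to the basis {1, t, …, t³}.
Form the matrix with v₁, v₂, v₃, v₄, v₅ as columns and reduce.
Exactly 1 pivot survives; hence the rank is 1.
(With 5 elements in a 4-dimensional space the rank is at most 4.)

rank 1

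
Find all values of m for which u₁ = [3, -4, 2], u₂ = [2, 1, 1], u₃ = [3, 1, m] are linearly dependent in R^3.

Place the vectors as rows of a 3×3 matrix; dependence ⇔ determinant zero.
The determinant works out to 11*m - 17.
This vanishes exactly when m = 17/11.

m = 17/11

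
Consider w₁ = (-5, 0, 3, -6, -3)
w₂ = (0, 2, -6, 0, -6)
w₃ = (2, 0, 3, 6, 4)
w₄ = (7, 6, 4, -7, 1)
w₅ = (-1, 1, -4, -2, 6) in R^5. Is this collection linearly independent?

linearly independent

Form the 5×5 matrix with these as columns; its determinant is 16896.
A nonzero determinant means the columns are linearly independent.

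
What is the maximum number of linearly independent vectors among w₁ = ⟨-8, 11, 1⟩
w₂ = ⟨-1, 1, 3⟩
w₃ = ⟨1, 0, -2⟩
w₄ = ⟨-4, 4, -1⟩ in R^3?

3

Apply Gaussian elimination to the matrix whose rows are w₁, w₂, w₃, w₄.
Reduction leaves 3 leading entries, giving rank 3.
(With 4 elements in a 3-dimensional space the rank is at most 3.)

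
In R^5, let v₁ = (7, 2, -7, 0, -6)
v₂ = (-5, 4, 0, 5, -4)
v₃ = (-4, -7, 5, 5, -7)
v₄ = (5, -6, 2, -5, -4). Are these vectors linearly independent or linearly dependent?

Row-reduce the matrix whose columns are v₁, v₂, v₃, v₄.
The reduction yields 4 nonzero rows, so the rank is 4.
Since rank = 4 (the number of vectors), the set is linearly independent.

linearly independent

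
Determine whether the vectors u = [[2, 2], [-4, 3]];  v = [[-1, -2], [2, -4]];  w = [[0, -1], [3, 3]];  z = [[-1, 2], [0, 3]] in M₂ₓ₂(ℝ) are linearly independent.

Take coordinates with respect to the standard basis {E₁₁, E₁₂, E₂₁, E₂₂}.
Form the 4×4 matrix with these as columns; its determinant is -4.
A nonzero determinant means the columns are linearly independent.

linearly independent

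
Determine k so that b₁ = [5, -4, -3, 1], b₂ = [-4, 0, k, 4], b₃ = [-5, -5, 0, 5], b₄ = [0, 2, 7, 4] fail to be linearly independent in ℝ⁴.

The set is linearly dependent precisely when det[b₁; b₂; b₃; b₄] = 0.
Expanding, det = 240*k - 1080.
Solving 240*k - 1080 = 0 yields k = 9/2.

k = 9/2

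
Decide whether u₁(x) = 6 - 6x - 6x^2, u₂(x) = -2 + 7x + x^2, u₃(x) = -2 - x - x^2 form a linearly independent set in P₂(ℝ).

linearly independent

Take coordinates with respect to the standard basis {1, x, x^2}.
Row-reduce the matrix whose columns are u₁, u₂, u₃.
The reduction yields 3 nonzero rows, so the rank is 3.
Since rank = 3 (the number of vectors), the set is linearly independent.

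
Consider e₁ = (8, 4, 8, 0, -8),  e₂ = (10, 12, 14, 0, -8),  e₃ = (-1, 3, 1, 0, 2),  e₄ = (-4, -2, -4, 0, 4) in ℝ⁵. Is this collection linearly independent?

Place the vectors as rows of a 4×5 matrix and reduce to echelon form.
The reduction yields 2 nonzero rows, so the rank is 2.
Since rank 2 < 4, the set is linearly dependent.
Indeed 3e₁ - 2e₂ + 4e₃ = 0.

linearly dependent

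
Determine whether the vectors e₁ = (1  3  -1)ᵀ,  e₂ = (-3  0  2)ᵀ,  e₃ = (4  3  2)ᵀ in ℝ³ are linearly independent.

linearly independent

The matrix [e₁|e₂|e₃] has determinant 45.
A nonzero determinant means the columns are linearly independent.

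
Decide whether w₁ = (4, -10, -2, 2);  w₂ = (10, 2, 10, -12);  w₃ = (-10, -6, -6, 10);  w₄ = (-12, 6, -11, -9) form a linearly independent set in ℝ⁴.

linearly independent

Form the 4×4 matrix with these as columns; its determinant is -13960.
A nonzero determinant means the columns are linearly independent.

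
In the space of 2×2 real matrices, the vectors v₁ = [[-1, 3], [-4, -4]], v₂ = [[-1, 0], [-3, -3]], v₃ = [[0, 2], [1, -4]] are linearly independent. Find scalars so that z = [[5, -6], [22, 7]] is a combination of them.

Work in coordinates with respect to the standard basis {E₁₁, E₁₂, E₂₁, E₂₂}.
Set up the augmented matrix [v₁ | v₂ | v₃ | z] and row-reduce.
The system has the unique solution (α₁, α₂, α₃) = (-4, -1, 3).

z = -4v₁ - v₂ + 3v₃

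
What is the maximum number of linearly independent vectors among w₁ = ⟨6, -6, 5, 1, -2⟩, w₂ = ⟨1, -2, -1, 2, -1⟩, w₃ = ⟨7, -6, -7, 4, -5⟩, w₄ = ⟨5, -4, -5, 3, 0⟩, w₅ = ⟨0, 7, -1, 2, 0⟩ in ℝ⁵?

5

Apply Gaussian elimination to the matrix whose rows are w₁, w₂, w₃, w₄, w₅.
The echelon form has 5 nonzero rows, so the rank is 5.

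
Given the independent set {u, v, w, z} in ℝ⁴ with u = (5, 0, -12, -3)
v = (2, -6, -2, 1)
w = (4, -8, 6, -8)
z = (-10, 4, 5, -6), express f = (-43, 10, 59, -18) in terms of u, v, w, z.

f = -3u - v + w + 3z

Write f = α₁u + … + α₄z and equate components.
The system has the unique solution (α₁, …, α₄) = (-3, -1, 1, 3).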